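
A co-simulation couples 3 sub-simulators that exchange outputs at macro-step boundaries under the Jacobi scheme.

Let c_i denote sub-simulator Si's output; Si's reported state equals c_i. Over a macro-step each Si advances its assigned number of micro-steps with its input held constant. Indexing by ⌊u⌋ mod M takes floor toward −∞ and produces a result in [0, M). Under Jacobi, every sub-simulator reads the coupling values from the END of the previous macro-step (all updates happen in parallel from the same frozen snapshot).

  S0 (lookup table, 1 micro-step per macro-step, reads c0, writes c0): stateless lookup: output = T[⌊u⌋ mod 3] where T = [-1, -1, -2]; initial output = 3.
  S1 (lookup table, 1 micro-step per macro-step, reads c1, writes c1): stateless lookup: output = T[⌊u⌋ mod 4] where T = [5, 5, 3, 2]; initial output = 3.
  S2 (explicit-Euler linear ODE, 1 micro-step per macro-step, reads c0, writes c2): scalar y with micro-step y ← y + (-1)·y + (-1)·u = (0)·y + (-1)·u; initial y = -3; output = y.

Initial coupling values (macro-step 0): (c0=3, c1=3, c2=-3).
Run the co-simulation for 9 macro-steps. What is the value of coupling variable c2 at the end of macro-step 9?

c2 at macro-step 9 = 2

macro 1: S0 reads c0=3 → after 1×micro: -1; S1 reads c1=3 → after 1×micro: 2; S2 reads c0=3 → after 1×micro: -3 ⇒ (c0=-1, c1=2, c2=-3)
macro 2: S0 reads c0=-1 → after 1×micro: -2; S1 reads c1=2 → after 1×micro: 3; S2 reads c0=-1 → after 1×micro: 1 ⇒ (c0=-2, c1=3, c2=1)
macro 3: S0 reads c0=-2 → after 1×micro: -1; S1 reads c1=3 → after 1×micro: 2; S2 reads c0=-2 → after 1×micro: 2 ⇒ (c0=-1, c1=2, c2=2)
macro 4: S0 reads c0=-1 → after 1×micro: -2; S1 reads c1=2 → after 1×micro: 3; S2 reads c0=-1 → after 1×micro: 1 ⇒ (c0=-2, c1=3, c2=1)
macro 5: S0 reads c0=-2 → after 1×micro: -1; S1 reads c1=3 → after 1×micro: 2; S2 reads c0=-2 → after 1×micro: 2 ⇒ (c0=-1, c1=2, c2=2)
macro 6: S0 reads c0=-1 → after 1×micro: -2; S1 reads c1=2 → after 1×micro: 3; S2 reads c0=-1 → after 1×micro: 1 ⇒ (c0=-2, c1=3, c2=1)
macro 7: S0 reads c0=-2 → after 1×micro: -1; S1 reads c1=3 → after 1×micro: 2; S2 reads c0=-2 → after 1×micro: 2 ⇒ (c0=-1, c1=2, c2=2)
macro 8: S0 reads c0=-1 → after 1×micro: -2; S1 reads c1=2 → after 1×micro: 3; S2 reads c0=-1 → after 1×micro: 1 ⇒ (c0=-2, c1=3, c2=1)
macro 9: S0 reads c0=-2 → after 1×micro: -1; S1 reads c1=3 → after 1×micro: 2; S2 reads c0=-2 → after 1×micro: 2 ⇒ (c0=-1, c1=2, c2=2)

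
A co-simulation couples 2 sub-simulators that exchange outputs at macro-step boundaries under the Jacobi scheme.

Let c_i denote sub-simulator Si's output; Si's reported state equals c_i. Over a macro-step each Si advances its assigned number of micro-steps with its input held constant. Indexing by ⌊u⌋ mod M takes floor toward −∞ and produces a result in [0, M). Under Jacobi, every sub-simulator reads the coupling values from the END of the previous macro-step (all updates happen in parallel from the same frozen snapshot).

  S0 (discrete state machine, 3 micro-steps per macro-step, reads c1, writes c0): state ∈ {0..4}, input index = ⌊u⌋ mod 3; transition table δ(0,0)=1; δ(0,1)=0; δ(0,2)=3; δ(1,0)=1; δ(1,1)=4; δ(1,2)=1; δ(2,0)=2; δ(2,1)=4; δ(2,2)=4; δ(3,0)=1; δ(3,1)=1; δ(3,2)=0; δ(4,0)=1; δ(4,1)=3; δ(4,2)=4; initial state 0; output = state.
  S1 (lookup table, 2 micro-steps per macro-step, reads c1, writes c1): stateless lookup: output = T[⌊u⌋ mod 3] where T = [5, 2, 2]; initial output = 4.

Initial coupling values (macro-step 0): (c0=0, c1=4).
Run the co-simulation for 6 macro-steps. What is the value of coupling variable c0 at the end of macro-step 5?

c0 at macro-step 5 = 0

macro 1: S0 reads c1=4 → after 3×micro: 0; S1 reads c1=4 → after 2×micro: 2 ⇒ (c0=0, c1=2)
macro 2: S0 reads c1=2 → after 3×micro: 3; S1 reads c1=2 → after 2×micro: 2 ⇒ (c0=3, c1=2)
macro 3: S0 reads c1=2 → after 3×micro: 0; S1 reads c1=2 → after 2×micro: 2 ⇒ (c0=0, c1=2)
macro 4: S0 reads c1=2 → after 3×micro: 3; S1 reads c1=2 → after 2×micro: 2 ⇒ (c0=3, c1=2)
macro 5: S0 reads c1=2 → after 3×micro: 0; S1 reads c1=2 → after 2×micro: 2 ⇒ (c0=0, c1=2)
macro 6: S0 reads c1=2 → after 3×micro: 3; S1 reads c1=2 → after 2×micro: 2 ⇒ (c0=3, c1=2)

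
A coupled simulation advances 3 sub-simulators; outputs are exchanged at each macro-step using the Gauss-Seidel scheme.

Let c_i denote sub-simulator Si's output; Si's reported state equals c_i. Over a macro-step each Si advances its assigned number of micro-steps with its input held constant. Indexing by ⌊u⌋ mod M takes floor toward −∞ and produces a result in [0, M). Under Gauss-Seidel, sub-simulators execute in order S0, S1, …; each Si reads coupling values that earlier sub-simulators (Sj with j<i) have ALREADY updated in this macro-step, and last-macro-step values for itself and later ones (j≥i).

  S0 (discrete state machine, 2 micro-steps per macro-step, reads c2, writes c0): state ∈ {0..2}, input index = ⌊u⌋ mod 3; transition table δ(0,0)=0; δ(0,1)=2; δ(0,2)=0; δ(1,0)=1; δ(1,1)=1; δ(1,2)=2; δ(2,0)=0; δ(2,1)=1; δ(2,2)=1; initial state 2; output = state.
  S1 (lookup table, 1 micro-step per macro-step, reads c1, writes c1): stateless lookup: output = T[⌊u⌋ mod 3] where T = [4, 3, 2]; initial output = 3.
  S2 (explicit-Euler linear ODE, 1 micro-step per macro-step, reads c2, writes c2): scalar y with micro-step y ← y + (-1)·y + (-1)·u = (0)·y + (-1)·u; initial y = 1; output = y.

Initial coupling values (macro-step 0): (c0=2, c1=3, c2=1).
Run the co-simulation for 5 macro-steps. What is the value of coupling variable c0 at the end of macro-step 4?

macro 1: S0 reads c2=1 → after 2×micro: 1; S1 reads c1=3 → after 1×micro: 4; S2 reads c2=1 → after 1×micro: -1 ⇒ (c0=1, c1=4, c2=-1)
macro 2: S0 reads c2=-1 → after 2×micro: 1; S1 reads c1=4 → after 1×micro: 3; S2 reads c2=-1 → after 1×micro: 1 ⇒ (c0=1, c1=3, c2=1)
macro 3: S0 reads c2=1 → after 2×micro: 1; S1 reads c1=3 → after 1×micro: 4; S2 reads c2=1 → after 1×micro: -1 ⇒ (c0=1, c1=4, c2=-1)
macro 4: S0 reads c2=-1 → after 2×micro: 1; S1 reads c1=4 → after 1×micro: 3; S2 reads c2=-1 → after 1×micro: 1 ⇒ (c0=1, c1=3, c2=1)
macro 5: S0 reads c2=1 → after 2×micro: 1; S1 reads c1=3 → after 1×micro: 4; S2 reads c2=1 → after 1×micro: -1 ⇒ (c0=1, c1=4, c2=-1)

c0 at macro-step 4 = 1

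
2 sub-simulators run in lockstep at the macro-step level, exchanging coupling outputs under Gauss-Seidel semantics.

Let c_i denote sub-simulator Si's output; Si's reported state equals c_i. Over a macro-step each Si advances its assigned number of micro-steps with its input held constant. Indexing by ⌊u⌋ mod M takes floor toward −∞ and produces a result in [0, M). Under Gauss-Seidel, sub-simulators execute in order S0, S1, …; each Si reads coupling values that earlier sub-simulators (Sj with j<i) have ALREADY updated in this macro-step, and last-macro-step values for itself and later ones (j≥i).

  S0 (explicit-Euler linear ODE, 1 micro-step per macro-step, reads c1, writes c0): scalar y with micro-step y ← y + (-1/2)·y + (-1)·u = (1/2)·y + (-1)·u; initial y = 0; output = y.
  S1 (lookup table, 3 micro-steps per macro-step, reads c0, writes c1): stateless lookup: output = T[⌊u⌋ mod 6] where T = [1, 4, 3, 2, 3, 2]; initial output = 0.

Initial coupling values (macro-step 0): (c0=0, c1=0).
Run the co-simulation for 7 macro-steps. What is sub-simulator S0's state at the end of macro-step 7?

macro 1: S0 reads c1=0 → after 1×micro: 0; S1 reads c0=0 → after 3×micro: 1 ⇒ (c0=0, c1=1)
macro 2: S0 reads c1=1 → after 1×micro: -1; S1 reads c0=-1 → after 3×micro: 2 ⇒ (c0=-1, c1=2)
macro 3: S0 reads c1=2 → after 1×micro: -5/2; S1 reads c0=-5/2 → after 3×micro: 2 ⇒ (c0=-5/2, c1=2)
macro 4: S0 reads c1=2 → after 1×micro: -13/4; S1 reads c0=-13/4 → after 3×micro: 3 ⇒ (c0=-13/4, c1=3)
macro 5: S0 reads c1=3 → after 1×micro: -37/8; S1 reads c0=-37/8 → after 3×micro: 4 ⇒ (c0=-37/8, c1=4)
macro 6: S0 reads c1=4 → after 1×micro: -101/16; S1 reads c0=-101/16 → after 3×micro: 2 ⇒ (c0=-101/16, c1=2)
macro 7: S0 reads c1=2 → after 1×micro: -165/32; S1 reads c0=-165/32 → after 3×micro: 1 ⇒ (c0=-165/32, c1=1)

S0 state at macro-step 7 = -165/32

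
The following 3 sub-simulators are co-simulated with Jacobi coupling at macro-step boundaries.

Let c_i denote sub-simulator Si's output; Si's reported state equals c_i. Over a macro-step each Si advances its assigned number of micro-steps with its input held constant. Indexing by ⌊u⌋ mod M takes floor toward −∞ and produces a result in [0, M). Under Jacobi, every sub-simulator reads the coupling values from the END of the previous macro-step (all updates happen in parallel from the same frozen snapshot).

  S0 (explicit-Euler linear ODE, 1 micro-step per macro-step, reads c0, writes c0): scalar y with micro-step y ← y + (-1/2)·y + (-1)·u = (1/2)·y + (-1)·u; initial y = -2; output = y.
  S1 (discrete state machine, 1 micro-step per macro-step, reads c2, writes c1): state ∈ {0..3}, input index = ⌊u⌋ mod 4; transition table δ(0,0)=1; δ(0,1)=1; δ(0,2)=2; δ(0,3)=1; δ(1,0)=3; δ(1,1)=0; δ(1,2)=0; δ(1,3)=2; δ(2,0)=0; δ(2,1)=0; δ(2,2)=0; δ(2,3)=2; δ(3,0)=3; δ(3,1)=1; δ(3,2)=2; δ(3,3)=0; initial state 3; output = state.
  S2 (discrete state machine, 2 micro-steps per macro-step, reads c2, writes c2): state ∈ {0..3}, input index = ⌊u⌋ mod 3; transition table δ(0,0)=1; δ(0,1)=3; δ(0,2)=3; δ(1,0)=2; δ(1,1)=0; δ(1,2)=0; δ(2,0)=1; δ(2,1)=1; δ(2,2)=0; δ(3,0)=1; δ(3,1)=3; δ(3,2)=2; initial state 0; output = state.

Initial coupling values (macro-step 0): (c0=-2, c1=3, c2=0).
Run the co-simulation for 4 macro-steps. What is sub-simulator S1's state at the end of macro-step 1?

S1 state at macro-step 1 = 3

macro 1: S0 reads c0=-2 → after 1×micro: 1; S1 reads c2=0 → after 1×micro: 3; S2 reads c2=0 → after 2×micro: 2 ⇒ (c0=1, c1=3, c2=2)
macro 2: S0 reads c0=1 → after 1×micro: -1/2; S1 reads c2=2 → after 1×micro: 2; S2 reads c2=2 → after 2×micro: 3 ⇒ (c0=-1/2, c1=2, c2=3)
macro 3: S0 reads c0=-1/2 → after 1×micro: 1/4; S1 reads c2=3 → after 1×micro: 2; S2 reads c2=3 → after 2×micro: 2 ⇒ (c0=1/4, c1=2, c2=2)
macro 4: S0 reads c0=1/4 → after 1×micro: -1/8; S1 reads c2=2 → after 1×micro: 0; S2 reads c2=2 → after 2×micro: 3 ⇒ (c0=-1/8, c1=0, c2=3)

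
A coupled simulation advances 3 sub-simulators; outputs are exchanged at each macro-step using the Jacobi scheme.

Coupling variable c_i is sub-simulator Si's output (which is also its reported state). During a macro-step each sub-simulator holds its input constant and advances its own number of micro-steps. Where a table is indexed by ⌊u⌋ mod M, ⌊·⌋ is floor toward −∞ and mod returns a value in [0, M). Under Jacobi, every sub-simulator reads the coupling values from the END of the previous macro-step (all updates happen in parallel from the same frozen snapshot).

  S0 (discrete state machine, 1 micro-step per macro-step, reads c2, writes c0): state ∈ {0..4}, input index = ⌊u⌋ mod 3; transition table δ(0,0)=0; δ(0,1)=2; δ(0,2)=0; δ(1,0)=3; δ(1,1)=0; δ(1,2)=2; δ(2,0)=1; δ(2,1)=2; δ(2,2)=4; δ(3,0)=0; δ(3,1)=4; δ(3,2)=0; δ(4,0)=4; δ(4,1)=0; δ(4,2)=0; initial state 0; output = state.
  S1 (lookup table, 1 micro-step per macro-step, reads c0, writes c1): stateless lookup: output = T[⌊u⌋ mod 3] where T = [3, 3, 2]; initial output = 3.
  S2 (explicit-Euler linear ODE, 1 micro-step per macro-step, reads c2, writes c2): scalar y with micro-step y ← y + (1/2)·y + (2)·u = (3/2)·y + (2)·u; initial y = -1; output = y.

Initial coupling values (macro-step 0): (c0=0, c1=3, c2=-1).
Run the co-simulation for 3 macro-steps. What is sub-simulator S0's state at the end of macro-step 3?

macro 1: S0 reads c2=-1 → after 1×micro: 0; S1 reads c0=0 → after 1×micro: 3; S2 reads c2=-1 → after 1×micro: -7/2 ⇒ (c0=0, c1=3, c2=-7/2)
macro 2: S0 reads c2=-7/2 → after 1×micro: 0; S1 reads c0=0 → after 1×micro: 3; S2 reads c2=-7/2 → after 1×micro: -49/4 ⇒ (c0=0, c1=3, c2=-49/4)
macro 3: S0 reads c2=-49/4 → after 1×micro: 0; S1 reads c0=0 → after 1×micro: 3; S2 reads c2=-49/4 → after 1×micro: -343/8 ⇒ (c0=0, c1=3, c2=-343/8)

S0 state at macro-step 3 = 0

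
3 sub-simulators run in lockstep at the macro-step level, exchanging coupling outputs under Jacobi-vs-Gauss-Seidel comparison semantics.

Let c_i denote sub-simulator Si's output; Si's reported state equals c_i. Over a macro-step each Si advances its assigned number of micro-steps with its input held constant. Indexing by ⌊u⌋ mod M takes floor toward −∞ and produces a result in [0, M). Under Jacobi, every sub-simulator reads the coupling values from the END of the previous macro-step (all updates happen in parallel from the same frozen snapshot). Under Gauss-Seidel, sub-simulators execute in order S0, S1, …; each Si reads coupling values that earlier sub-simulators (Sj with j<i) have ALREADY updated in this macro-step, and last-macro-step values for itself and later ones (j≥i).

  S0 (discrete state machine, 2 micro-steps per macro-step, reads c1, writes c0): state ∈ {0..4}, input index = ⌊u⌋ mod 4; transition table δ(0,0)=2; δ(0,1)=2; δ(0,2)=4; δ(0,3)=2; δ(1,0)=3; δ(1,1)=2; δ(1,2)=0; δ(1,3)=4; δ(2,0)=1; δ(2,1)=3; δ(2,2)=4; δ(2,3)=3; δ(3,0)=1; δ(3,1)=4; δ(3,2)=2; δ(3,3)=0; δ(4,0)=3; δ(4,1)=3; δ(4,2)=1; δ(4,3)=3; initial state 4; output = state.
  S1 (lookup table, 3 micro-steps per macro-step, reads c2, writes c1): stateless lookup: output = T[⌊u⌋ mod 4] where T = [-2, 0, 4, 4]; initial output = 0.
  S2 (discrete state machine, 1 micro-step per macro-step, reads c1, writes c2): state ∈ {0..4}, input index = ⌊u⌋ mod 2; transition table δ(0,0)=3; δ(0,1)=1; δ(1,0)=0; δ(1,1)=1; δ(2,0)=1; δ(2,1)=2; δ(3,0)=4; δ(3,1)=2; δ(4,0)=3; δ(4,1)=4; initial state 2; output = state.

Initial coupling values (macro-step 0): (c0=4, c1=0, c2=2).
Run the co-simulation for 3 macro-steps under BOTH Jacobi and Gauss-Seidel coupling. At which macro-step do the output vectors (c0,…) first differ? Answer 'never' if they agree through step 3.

[Jacobi] macro 1: S0 reads c1=0 → after 2×micro: 1; S1 reads c2=2 → after 3×micro: 4; S2 reads c1=0 → after 1×micro: 1 ⇒ (c0=1, c1=4, c2=1)
[Jacobi] macro 2: S0 reads c1=4 → after 2×micro: 1; S1 reads c2=1 → after 3×micro: 0; S2 reads c1=4 → after 1×micro: 0 ⇒ (c0=1, c1=0, c2=0)
[Jacobi] macro 3: S0 reads c1=0 → after 2×micro: 1; S1 reads c2=0 → after 3×micro: -2; S2 reads c1=0 → after 1×micro: 3 ⇒ (c0=1, c1=-2, c2=3)
[Gauss-Seidel] macro 1: S0 reads c1=0 → after 2×micro: 1; S1 reads c2=2 → after 3×micro: 4; S2 reads c1=4 → after 1×micro: 1 ⇒ (c0=1, c1=4, c2=1)
[Gauss-Seidel] macro 2: S0 reads c1=4 → after 2×micro: 1; S1 reads c2=1 → after 3×micro: 0; S2 reads c1=0 → after 1×micro: 0 ⇒ (c0=1, c1=0, c2=0)
[Gauss-Seidel] macro 3: S0 reads c1=0 → after 2×micro: 1; S1 reads c2=0 → after 3×micro: -2; S2 reads c1=-2 → after 1×micro: 3 ⇒ (c0=1, c1=-2, c2=3)

first divergence at macro-step: never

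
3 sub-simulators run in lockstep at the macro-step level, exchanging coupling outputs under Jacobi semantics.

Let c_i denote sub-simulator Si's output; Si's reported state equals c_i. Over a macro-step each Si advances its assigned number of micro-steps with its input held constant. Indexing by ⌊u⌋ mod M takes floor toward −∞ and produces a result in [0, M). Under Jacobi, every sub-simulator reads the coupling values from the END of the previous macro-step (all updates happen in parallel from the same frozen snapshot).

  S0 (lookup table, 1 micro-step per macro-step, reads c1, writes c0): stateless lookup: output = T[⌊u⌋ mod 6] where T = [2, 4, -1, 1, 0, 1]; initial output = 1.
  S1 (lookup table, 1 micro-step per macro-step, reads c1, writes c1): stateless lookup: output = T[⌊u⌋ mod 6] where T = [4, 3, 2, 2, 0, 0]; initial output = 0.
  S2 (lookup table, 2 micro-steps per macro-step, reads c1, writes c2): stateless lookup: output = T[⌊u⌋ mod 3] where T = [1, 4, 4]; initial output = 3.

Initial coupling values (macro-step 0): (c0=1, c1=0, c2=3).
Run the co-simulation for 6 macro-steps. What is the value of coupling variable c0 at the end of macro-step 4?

macro 1: S0 reads c1=0 → after 1×micro: 2; S1 reads c1=0 → after 1×micro: 4; S2 reads c1=0 → after 2×micro: 1 ⇒ (c0=2, c1=4, c2=1)
macro 2: S0 reads c1=4 → after 1×micro: 0; S1 reads c1=4 → after 1×micro: 0; S2 reads c1=4 → after 2×micro: 4 ⇒ (c0=0, c1=0, c2=4)
macro 3: S0 reads c1=0 → after 1×micro: 2; S1 reads c1=0 → after 1×micro: 4; S2 reads c1=0 → after 2×micro: 1 ⇒ (c0=2, c1=4, c2=1)
macro 4: S0 reads c1=4 → after 1×micro: 0; S1 reads c1=4 → after 1×micro: 0; S2 reads c1=4 → after 2×micro: 4 ⇒ (c0=0, c1=0, c2=4)
macro 5: S0 reads c1=0 → after 1×micro: 2; S1 reads c1=0 → after 1×micro: 4; S2 reads c1=0 → after 2×micro: 1 ⇒ (c0=2, c1=4, c2=1)
macro 6: S0 reads c1=4 → after 1×micro: 0; S1 reads c1=4 → after 1×micro: 0; S2 reads c1=4 → after 2×micro: 4 ⇒ (c0=0, c1=0, c2=4)

c0 at macro-step 4 = 0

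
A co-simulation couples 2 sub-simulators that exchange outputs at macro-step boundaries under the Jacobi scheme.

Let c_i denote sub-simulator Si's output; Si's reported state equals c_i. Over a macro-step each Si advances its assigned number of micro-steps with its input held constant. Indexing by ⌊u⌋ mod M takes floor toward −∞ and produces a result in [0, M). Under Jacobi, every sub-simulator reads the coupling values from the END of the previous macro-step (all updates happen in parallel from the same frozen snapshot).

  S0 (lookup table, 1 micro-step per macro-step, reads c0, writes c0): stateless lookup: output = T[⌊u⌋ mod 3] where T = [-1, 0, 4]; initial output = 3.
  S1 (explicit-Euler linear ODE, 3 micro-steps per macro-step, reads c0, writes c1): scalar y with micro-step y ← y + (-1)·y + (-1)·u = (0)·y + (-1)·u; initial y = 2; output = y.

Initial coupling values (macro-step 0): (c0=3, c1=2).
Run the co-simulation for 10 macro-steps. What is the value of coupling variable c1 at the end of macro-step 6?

c1 at macro-step 6 = -4

macro 1: S0 reads c0=3 → after 1×micro: -1; S1 reads c0=3 → after 3×micro: -3 ⇒ (c0=-1, c1=-3)
macro 2: S0 reads c0=-1 → after 1×micro: 4; S1 reads c0=-1 → after 3×micro: 1 ⇒ (c0=4, c1=1)
macro 3: S0 reads c0=4 → after 1×micro: 0; S1 reads c0=4 → after 3×micro: -4 ⇒ (c0=0, c1=-4)
macro 4: S0 reads c0=0 → after 1×micro: -1; S1 reads c0=0 → after 3×micro: 0 ⇒ (c0=-1, c1=0)
macro 5: S0 reads c0=-1 → after 1×micro: 4; S1 reads c0=-1 → after 3×micro: 1 ⇒ (c0=4, c1=1)
macro 6: S0 reads c0=4 → after 1×micro: 0; S1 reads c0=4 → after 3×micro: -4 ⇒ (c0=0, c1=-4)
macro 7: S0 reads c0=0 → after 1×micro: -1; S1 reads c0=0 → after 3×micro: 0 ⇒ (c0=-1, c1=0)
macro 8: S0 reads c0=-1 → after 1×micro: 4; S1 reads c0=-1 → after 3×micro: 1 ⇒ (c0=4, c1=1)
macro 9: S0 reads c0=4 → after 1×micro: 0; S1 reads c0=4 → after 3×micro: -4 ⇒ (c0=0, c1=-4)
macro 10: S0 reads c0=0 → after 1×micro: -1; S1 reads c0=0 → after 3×micro: 0 ⇒ (c0=-1, c1=0)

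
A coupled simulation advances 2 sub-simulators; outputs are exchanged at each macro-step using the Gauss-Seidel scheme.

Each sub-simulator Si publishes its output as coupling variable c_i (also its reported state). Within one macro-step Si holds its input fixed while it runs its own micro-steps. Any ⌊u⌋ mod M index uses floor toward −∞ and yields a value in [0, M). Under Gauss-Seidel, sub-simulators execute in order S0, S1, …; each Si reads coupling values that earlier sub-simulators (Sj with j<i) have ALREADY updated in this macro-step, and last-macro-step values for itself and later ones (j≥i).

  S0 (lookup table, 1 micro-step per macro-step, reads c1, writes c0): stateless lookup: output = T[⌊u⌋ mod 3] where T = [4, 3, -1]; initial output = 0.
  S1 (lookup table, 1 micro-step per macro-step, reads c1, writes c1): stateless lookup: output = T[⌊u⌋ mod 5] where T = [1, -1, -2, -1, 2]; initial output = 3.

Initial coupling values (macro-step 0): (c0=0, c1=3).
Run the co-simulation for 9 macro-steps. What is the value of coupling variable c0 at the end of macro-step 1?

c0 at macro-step 1 = 4

macro 1: S0 reads c1=3 → after 1×micro: 4; S1 reads c1=3 → after 1×micro: -1 ⇒ (c0=4, c1=-1)
macro 2: S0 reads c1=-1 → after 1×micro: -1; S1 reads c1=-1 → after 1×micro: 2 ⇒ (c0=-1, c1=2)
macro 3: S0 reads c1=2 → after 1×micro: -1; S1 reads c1=2 → after 1×micro: -2 ⇒ (c0=-1, c1=-2)
macro 4: S0 reads c1=-2 → after 1×micro: 3; S1 reads c1=-2 → after 1×micro: -1 ⇒ (c0=3, c1=-1)
macro 5: S0 reads c1=-1 → after 1×micro: -1; S1 reads c1=-1 → after 1×micro: 2 ⇒ (c0=-1, c1=2)
macro 6: S0 reads c1=2 → after 1×micro: -1; S1 reads c1=2 → after 1×micro: -2 ⇒ (c0=-1, c1=-2)
macro 7: S0 reads c1=-2 → after 1×micro: 3; S1 reads c1=-2 → after 1×micro: -1 ⇒ (c0=3, c1=-1)
macro 8: S0 reads c1=-1 → after 1×micro: -1; S1 reads c1=-1 → after 1×micro: 2 ⇒ (c0=-1, c1=2)
macro 9: S0 reads c1=2 → after 1×micro: -1; S1 reads c1=2 → after 1×micro: -2 ⇒ (c0=-1, c1=-2)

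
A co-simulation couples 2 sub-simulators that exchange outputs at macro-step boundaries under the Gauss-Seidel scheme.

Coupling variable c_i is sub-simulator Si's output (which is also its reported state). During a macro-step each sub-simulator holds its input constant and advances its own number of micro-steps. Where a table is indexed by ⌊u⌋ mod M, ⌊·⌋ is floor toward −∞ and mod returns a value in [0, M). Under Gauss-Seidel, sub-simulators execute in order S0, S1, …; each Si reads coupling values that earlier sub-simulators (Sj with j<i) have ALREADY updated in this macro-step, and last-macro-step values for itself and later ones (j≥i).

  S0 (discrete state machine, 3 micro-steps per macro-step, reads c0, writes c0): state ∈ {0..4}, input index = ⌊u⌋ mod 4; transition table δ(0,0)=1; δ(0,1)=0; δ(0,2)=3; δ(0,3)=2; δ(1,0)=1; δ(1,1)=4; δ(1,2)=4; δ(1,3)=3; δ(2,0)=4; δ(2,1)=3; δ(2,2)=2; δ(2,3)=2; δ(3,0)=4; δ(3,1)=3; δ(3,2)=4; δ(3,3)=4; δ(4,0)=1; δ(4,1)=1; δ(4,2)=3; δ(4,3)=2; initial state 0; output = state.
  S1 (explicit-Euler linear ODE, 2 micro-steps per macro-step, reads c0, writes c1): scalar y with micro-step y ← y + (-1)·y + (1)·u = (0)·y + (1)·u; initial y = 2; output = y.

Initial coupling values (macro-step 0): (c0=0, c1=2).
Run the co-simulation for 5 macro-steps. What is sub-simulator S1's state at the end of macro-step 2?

macro 1: S0 reads c0=0 → after 3×micro: 1; S1 reads c0=1 → after 2×micro: 1 ⇒ (c0=1, c1=1)
macro 2: S0 reads c0=1 → after 3×micro: 4; S1 reads c0=4 → after 2×micro: 4 ⇒ (c0=4, c1=4)
macro 3: S0 reads c0=4 → after 3×micro: 1; S1 reads c0=1 → after 2×micro: 1 ⇒ (c0=1, c1=1)
macro 4: S0 reads c0=1 → after 3×micro: 4; S1 reads c0=4 → after 2×micro: 4 ⇒ (c0=4, c1=4)
macro 5: S0 reads c0=4 → after 3×micro: 1; S1 reads c0=1 → after 2×micro: 1 ⇒ (c0=1, c1=1)

S1 state at macro-step 2 = 4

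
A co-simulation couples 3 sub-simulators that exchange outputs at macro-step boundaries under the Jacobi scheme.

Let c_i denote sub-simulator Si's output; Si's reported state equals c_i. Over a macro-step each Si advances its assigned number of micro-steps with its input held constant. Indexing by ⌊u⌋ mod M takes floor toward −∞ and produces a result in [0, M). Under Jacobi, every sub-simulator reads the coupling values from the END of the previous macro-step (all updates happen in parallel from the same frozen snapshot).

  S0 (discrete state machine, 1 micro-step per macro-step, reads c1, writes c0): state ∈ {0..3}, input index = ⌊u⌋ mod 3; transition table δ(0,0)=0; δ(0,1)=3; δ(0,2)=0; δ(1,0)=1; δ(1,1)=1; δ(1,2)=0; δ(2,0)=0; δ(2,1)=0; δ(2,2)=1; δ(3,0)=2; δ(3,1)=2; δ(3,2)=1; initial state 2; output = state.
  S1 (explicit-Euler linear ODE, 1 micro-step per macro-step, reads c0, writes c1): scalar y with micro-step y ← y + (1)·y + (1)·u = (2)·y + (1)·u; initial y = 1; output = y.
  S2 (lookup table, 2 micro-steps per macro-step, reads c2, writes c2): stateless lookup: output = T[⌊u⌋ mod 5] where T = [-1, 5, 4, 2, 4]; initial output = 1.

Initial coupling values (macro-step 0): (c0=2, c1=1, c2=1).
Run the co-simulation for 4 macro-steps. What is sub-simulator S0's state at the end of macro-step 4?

macro 1: S0 reads c1=1 → after 1×micro: 0; S1 reads c0=2 → after 1×micro: 4; S2 reads c2=1 → after 2×micro: 5 ⇒ (c0=0, c1=4, c2=5)
macro 2: S0 reads c1=4 → after 1×micro: 3; S1 reads c0=0 → after 1×micro: 8; S2 reads c2=5 → after 2×micro: -1 ⇒ (c0=3, c1=8, c2=-1)
macro 3: S0 reads c1=8 → after 1×micro: 1; S1 reads c0=3 → after 1×micro: 19; S2 reads c2=-1 → after 2×micro: 4 ⇒ (c0=1, c1=19, c2=4)
macro 4: S0 reads c1=19 → after 1×micro: 1; S1 reads c0=1 → after 1×micro: 39; S2 reads c2=4 → after 2×micro: 4 ⇒ (c0=1, c1=39, c2=4)

S0 state at macro-step 4 = 1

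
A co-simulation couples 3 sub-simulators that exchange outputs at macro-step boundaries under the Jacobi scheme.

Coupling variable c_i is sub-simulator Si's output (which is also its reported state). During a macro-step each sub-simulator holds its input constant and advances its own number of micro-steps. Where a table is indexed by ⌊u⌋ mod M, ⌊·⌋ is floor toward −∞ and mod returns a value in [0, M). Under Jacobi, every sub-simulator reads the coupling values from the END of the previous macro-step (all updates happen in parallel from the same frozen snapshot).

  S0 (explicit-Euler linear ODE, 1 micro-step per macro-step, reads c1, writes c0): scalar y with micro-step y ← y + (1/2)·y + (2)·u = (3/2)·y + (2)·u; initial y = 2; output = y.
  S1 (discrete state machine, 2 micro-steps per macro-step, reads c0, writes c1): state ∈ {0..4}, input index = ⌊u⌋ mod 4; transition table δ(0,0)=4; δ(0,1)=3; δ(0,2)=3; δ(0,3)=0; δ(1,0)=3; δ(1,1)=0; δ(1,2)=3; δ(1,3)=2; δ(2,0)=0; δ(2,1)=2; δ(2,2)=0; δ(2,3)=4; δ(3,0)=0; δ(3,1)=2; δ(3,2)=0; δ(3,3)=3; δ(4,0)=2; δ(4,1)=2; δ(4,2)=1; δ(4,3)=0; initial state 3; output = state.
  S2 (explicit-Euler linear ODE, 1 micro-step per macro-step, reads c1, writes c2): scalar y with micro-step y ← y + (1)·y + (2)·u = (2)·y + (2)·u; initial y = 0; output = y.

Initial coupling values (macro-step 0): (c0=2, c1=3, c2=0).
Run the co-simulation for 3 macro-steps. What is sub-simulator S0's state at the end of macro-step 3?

S0 state at macro-step 3 = 133/4

macro 1: S0 reads c1=3 → after 1×micro: 9; S1 reads c0=2 → after 2×micro: 3; S2 reads c1=3 → after 1×micro: 6 ⇒ (c0=9, c1=3, c2=6)
macro 2: S0 reads c1=3 → after 1×micro: 39/2; S1 reads c0=9 → after 2×micro: 2; S2 reads c1=3 → after 1×micro: 18 ⇒ (c0=39/2, c1=2, c2=18)
macro 3: S0 reads c1=2 → after 1×micro: 133/4; S1 reads c0=39/2 → after 2×micro: 0; S2 reads c1=2 → after 1×micro: 40 ⇒ (c0=133/4, c1=0, c2=40)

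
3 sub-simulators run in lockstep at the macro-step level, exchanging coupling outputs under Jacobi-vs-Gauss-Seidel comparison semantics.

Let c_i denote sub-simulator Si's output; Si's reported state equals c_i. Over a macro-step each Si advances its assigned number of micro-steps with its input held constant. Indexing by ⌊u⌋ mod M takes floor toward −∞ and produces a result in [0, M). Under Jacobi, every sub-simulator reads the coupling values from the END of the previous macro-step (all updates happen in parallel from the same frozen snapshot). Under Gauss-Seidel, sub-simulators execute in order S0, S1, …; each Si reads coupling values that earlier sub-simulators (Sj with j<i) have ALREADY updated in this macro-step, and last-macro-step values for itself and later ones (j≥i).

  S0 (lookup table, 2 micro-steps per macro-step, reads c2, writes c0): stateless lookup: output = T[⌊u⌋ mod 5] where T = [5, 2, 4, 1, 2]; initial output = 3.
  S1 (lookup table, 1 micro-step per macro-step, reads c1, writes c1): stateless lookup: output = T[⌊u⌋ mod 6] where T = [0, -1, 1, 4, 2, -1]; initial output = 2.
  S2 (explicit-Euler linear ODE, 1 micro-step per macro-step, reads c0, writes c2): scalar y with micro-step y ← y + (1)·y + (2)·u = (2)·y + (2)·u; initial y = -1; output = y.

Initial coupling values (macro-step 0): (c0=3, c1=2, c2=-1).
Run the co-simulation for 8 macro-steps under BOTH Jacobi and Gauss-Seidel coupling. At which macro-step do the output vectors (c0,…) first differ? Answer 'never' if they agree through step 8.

[Jacobi] macro 1: S0 reads c2=-1 → after 2×micro: 2; S1 reads c1=2 → after 1×micro: 1; S2 reads c0=3 → after 1×micro: 4 ⇒ (c0=2, c1=1, c2=4)
[Jacobi] macro 2: S0 reads c2=4 → after 2×micro: 2; S1 reads c1=1 → after 1×micro: -1; S2 reads c0=2 → after 1×micro: 12 ⇒ (c0=2, c1=-1, c2=12)
[Jacobi] macro 3: S0 reads c2=12 → after 2×micro: 4; S1 reads c1=-1 → after 1×micro: -1; S2 reads c0=2 → after 1×micro: 28 ⇒ (c0=4, c1=-1, c2=28)
[Jacobi] macro 4: S0 reads c2=28 → after 2×micro: 1; S1 reads c1=-1 → after 1×micro: -1; S2 reads c0=4 → after 1×micro: 64 ⇒ (c0=1, c1=-1, c2=64)
[Jacobi] macro 5: S0 reads c2=64 → after 2×micro: 2; S1 reads c1=-1 → after 1×micro: -1; S2 reads c0=1 → after 1×micro: 130 ⇒ (c0=2, c1=-1, c2=130)
[Jacobi] macro 6: S0 reads c2=130 → after 2×micro: 5; S1 reads c1=-1 → after 1×micro: -1; S2 reads c0=2 → after 1×micro: 264 ⇒ (c0=5, c1=-1, c2=264)
[Jacobi] macro 7: S0 reads c2=264 → after 2×micro: 2; S1 reads c1=-1 → after 1×micro: -1; S2 reads c0=5 → after 1×micro: 538 ⇒ (c0=2, c1=-1, c2=538)
[Jacobi] macro 8: S0 reads c2=538 → after 2×micro: 1; S1 reads c1=-1 → after 1×micro: -1; S2 reads c0=2 → after 1×micro: 1080 ⇒ (c0=1, c1=-1, c2=1080)
[Gauss-Seidel] macro 1: S0 reads c2=-1 → after 2×micro: 2; S1 reads c1=2 → after 1×micro: 1; S2 reads c0=2 → after 1×micro: 2 ⇒ (c0=2, c1=1, c2=2)
[Gauss-Seidel] macro 2: S0 reads c2=2 → after 2×micro: 4; S1 reads c1=1 → after 1×micro: -1; S2 reads c0=4 → after 1×micro: 12 ⇒ (c0=4, c1=-1, c2=12)
[Gauss-Seidel] macro 3: S0 reads c2=12 → after 2×micro: 4; S1 reads c1=-1 → after 1×micro: -1; S2 reads c0=4 → after 1×micro: 32 ⇒ (c0=4, c1=-1, c2=32)
[Gauss-Seidel] macro 4: S0 reads c2=32 → after 2×micro: 4; S1 reads c1=-1 → after 1×micro: -1; S2 reads c0=4 → after 1×micro: 72 ⇒ (c0=4, c1=-1, c2=72)
[Gauss-Seidel] macro 5: S0 reads c2=72 → after 2×micro: 4; S1 reads c1=-1 → after 1×micro: -1; S2 reads c0=4 → after 1×micro: 152 ⇒ (c0=4, c1=-1, c2=152)
[Gauss-Seidel] macro 6: S0 reads c2=152 → after 2×micro: 4; S1 reads c1=-1 → after 1×micro: -1; S2 reads c0=4 → after 1×micro: 312 ⇒ (c0=4, c1=-1, c2=312)
[Gauss-Seidel] macro 7: S0 reads c2=312 → after 2×micro: 4; S1 reads c1=-1 → after 1×micro: -1; S2 reads c0=4 → after 1×micro: 632 ⇒ (c0=4, c1=-1, c2=632)
[Gauss-Seidel] macro 8: S0 reads c2=632 → after 2×micro: 4; S1 reads c1=-1 → after 1×micro: -1; S2 reads c0=4 → after 1×micro: 1272 ⇒ (c0=4, c1=-1, c2=1272)

first divergence at macro-step: 1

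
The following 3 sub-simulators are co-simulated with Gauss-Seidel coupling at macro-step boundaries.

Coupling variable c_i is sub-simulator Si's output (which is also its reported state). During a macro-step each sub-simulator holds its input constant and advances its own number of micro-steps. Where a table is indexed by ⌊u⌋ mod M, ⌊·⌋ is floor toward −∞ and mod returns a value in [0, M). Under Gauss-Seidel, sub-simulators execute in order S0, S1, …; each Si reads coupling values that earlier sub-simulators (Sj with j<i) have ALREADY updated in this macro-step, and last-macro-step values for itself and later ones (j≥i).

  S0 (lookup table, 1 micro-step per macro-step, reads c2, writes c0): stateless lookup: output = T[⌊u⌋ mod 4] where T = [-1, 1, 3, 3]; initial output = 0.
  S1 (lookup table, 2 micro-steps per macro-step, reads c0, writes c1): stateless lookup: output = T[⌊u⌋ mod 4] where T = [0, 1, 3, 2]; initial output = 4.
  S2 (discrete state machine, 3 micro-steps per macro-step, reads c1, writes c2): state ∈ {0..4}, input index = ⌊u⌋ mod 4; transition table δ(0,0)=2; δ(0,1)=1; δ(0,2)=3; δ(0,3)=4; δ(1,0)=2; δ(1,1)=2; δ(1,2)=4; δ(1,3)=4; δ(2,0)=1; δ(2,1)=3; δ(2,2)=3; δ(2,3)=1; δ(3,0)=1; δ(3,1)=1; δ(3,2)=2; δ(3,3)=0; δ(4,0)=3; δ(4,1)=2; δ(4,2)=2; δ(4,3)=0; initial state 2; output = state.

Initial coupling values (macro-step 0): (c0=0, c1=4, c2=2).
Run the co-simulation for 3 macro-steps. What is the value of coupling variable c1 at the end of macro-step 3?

c1 at macro-step 3 = 2

macro 1: S0 reads c2=2 → after 1×micro: 3; S1 reads c0=3 → after 2×micro: 2; S2 reads c1=2 → after 3×micro: 3 ⇒ (c0=3, c1=2, c2=3)
macro 2: S0 reads c2=3 → after 1×micro: 3; S1 reads c0=3 → after 2×micro: 2; S2 reads c1=2 → after 3×micro: 2 ⇒ (c0=3, c1=2, c2=2)
macro 3: S0 reads c2=2 → after 1×micro: 3; S1 reads c0=3 → after 2×micro: 2; S2 reads c1=2 → after 3×micro: 3 ⇒ (c0=3, c1=2, c2=3)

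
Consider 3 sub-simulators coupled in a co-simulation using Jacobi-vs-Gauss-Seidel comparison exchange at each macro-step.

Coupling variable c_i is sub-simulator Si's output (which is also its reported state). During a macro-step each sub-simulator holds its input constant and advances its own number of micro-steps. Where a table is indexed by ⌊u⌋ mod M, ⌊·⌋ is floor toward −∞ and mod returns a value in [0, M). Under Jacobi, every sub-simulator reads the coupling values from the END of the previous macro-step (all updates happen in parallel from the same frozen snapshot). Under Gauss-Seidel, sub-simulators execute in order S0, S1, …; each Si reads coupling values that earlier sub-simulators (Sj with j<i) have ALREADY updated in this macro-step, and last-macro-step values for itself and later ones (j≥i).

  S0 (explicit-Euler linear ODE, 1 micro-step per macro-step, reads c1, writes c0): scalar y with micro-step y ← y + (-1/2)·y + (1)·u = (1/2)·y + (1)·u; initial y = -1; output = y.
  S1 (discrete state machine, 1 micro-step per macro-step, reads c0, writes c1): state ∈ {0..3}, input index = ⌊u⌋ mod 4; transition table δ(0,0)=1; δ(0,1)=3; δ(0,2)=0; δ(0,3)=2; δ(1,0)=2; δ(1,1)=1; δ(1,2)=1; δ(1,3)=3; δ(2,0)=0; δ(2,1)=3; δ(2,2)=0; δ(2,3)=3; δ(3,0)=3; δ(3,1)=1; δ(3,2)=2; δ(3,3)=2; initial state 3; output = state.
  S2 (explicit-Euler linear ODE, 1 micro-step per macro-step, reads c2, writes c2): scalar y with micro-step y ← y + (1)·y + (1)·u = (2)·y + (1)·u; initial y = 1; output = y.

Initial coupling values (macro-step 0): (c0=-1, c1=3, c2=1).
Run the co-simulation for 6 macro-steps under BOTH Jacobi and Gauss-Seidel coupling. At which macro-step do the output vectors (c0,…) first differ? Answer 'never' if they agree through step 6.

first divergence at macro-step: 2

[Jacobi] macro 1: S0 reads c1=3 → after 1×micro: 5/2; S1 reads c0=-1 → after 1×micro: 2; S2 reads c2=1 → after 1×micro: 3 ⇒ (c0=5/2, c1=2, c2=3)
[Jacobi] macro 2: S0 reads c1=2 → after 1×micro: 13/4; S1 reads c0=5/2 → after 1×micro: 0; S2 reads c2=3 → after 1×micro: 9 ⇒ (c0=13/4, c1=0, c2=9)
[Jacobi] macro 3: S0 reads c1=0 → after 1×micro: 13/8; S1 reads c0=13/4 → after 1×micro: 2; S2 reads c2=9 → after 1×micro: 27 ⇒ (c0=13/8, c1=2, c2=27)
[Jacobi] macro 4: S0 reads c1=2 → after 1×micro: 45/16; S1 reads c0=13/8 → after 1×micro: 3; S2 reads c2=27 → after 1×micro: 81 ⇒ (c0=45/16, c1=3, c2=81)
[Jacobi] macro 5: S0 reads c1=3 → after 1×micro: 141/32; S1 reads c0=45/16 → after 1×micro: 2; S2 reads c2=81 → after 1×micro: 243 ⇒ (c0=141/32, c1=2, c2=243)
[Jacobi] macro 6: S0 reads c1=2 → after 1×micro: 269/64; S1 reads c0=141/32 → after 1×micro: 0; S2 reads c2=243 → after 1×micro: 729 ⇒ (c0=269/64, c1=0, c2=729)
[Gauss-Seidel] macro 1: S0 reads c1=3 → after 1×micro: 5/2; S1 reads c0=5/2 → after 1×micro: 2; S2 reads c2=1 → after 1×micro: 3 ⇒ (c0=5/2, c1=2, c2=3)
[Gauss-Seidel] macro 2: S0 reads c1=2 → after 1×micro: 13/4; S1 reads c0=13/4 → after 1×micro: 3; S2 reads c2=3 → after 1×micro: 9 ⇒ (c0=13/4, c1=3, c2=9)
[Gauss-Seidel] macro 3: S0 reads c1=3 → after 1×micro: 37/8; S1 reads c0=37/8 → after 1×micro: 3; S2 reads c2=9 → after 1×micro: 27 ⇒ (c0=37/8, c1=3, c2=27)
[Gauss-Seidel] macro 4: S0 reads c1=3 → after 1×micro: 85/16; S1 reads c0=85/16 → after 1×micro: 1; S2 reads c2=27 → after 1×micro: 81 ⇒ (c0=85/16, c1=1, c2=81)
[Gauss-Seidel] macro 5: S0 reads c1=1 → after 1×micro: 117/32; S1 reads c0=117/32 → after 1×micro: 3; S2 reads c2=81 → after 1×micro: 243 ⇒ (c0=117/32, c1=3, c2=243)
[Gauss-Seidel] macro 6: S0 reads c1=3 → after 1×micro: 309/64; S1 reads c0=309/64 → after 1×micro: 3; S2 reads c2=243 → after 1×micro: 729 ⇒ (c0=309/64, c1=3, c2=729)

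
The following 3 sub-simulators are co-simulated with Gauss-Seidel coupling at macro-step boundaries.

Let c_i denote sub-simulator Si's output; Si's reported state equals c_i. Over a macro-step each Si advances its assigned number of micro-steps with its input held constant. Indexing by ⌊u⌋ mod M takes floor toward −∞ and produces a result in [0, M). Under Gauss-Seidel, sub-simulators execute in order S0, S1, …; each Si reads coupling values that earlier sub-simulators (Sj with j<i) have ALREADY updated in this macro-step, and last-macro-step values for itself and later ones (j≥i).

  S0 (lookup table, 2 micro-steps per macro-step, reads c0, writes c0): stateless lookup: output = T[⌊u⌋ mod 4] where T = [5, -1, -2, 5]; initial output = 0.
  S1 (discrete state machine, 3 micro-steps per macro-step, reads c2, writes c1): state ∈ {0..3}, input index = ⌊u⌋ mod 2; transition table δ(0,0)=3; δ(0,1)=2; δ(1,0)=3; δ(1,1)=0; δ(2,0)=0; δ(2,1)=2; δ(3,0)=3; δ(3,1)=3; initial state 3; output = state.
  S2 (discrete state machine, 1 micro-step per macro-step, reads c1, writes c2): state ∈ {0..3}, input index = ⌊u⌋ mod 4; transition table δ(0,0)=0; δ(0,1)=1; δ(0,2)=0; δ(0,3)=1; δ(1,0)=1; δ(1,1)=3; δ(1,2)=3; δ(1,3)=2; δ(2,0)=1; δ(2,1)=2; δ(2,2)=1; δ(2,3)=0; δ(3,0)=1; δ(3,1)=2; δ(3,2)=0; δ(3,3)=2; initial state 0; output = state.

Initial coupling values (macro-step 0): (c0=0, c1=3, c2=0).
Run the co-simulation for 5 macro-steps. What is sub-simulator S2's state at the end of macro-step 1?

macro 1: S0 reads c0=0 → after 2×micro: 5; S1 reads c2=0 → after 3×micro: 3; S2 reads c1=3 → after 1×micro: 1 ⇒ (c0=5, c1=3, c2=1)
macro 2: S0 reads c0=5 → after 2×micro: -1; S1 reads c2=1 → after 3×micro: 3; S2 reads c1=3 → after 1×micro: 2 ⇒ (c0=-1, c1=3, c2=2)
macro 3: S0 reads c0=-1 → after 2×micro: 5; S1 reads c2=2 → after 3×micro: 3; S2 reads c1=3 → after 1×micro: 0 ⇒ (c0=5, c1=3, c2=0)
macro 4: S0 reads c0=5 → after 2×micro: -1; S1 reads c2=0 → after 3×micro: 3; S2 reads c1=3 → after 1×micro: 1 ⇒ (c0=-1, c1=3, c2=1)
macro 5: S0 reads c0=-1 → after 2×micro: 5; S1 reads c2=1 → after 3×micro: 3; S2 reads c1=3 → after 1×micro: 2 ⇒ (c0=5, c1=3, c2=2)

S2 state at macro-step 1 = 1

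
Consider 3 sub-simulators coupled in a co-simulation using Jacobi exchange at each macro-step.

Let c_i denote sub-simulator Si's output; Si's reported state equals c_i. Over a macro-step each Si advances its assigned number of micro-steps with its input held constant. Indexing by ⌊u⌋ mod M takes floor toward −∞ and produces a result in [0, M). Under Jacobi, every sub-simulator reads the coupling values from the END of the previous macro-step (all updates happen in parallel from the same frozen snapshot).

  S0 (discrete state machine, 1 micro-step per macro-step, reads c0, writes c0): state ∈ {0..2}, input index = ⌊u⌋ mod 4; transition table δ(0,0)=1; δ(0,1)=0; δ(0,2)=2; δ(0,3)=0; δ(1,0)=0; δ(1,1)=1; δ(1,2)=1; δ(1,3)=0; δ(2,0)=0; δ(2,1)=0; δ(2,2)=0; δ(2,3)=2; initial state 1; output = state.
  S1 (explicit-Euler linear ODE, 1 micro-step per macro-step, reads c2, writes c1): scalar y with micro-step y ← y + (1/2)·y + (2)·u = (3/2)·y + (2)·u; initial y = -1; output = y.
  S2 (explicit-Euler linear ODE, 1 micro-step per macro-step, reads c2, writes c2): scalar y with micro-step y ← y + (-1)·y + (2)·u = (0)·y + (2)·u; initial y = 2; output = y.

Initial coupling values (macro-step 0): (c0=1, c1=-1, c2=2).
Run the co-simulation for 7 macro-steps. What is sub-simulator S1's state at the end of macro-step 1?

S1 state at macro-step 1 = 5/2

macro 1: S0 reads c0=1 → after 1×micro: 1; S1 reads c2=2 → after 1×micro: 5/2; S2 reads c2=2 → after 1×micro: 4 ⇒ (c0=1, c1=5/2, c2=4)
macro 2: S0 reads c0=1 → after 1×micro: 1; S1 reads c2=4 → after 1×micro: 47/4; S2 reads c2=4 → after 1×micro: 8 ⇒ (c0=1, c1=47/4, c2=8)
macro 3: S0 reads c0=1 → after 1×micro: 1; S1 reads c2=8 → after 1×micro: 269/8; S2 reads c2=8 → after 1×micro: 16 ⇒ (c0=1, c1=269/8, c2=16)
macro 4: S0 reads c0=1 → after 1×micro: 1; S1 reads c2=16 → after 1×micro: 1319/16; S2 reads c2=16 → after 1×micro: 32 ⇒ (c0=1, c1=1319/16, c2=32)
macro 5: S0 reads c0=1 → after 1×micro: 1; S1 reads c2=32 → after 1×micro: 6005/32; S2 reads c2=32 → after 1×micro: 64 ⇒ (c0=1, c1=6005/32, c2=64)
macro 6: S0 reads c0=1 → after 1×micro: 1; S1 reads c2=64 → after 1×micro: 26207/64; S2 reads c2=64 → after 1×micro: 128 ⇒ (c0=1, c1=26207/64, c2=128)
macro 7: S0 reads c0=1 → after 1×micro: 1; S1 reads c2=128 → after 1×micro: 111389/128; S2 reads c2=128 → after 1×micro: 256 ⇒ (c0=1, c1=111389/128, c2=256)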